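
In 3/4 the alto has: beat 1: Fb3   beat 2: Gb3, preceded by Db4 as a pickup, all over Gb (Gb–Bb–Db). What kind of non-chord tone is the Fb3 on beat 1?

The harmony at that moment is Gb major triad (Gb, Bb, Db); Fb3 is not a chord tone.
It is approached by leap down from Db4 and left by step up to Gb3.
Leap in, step out, metrically accented — an appoggiatura.

Appoggiatura.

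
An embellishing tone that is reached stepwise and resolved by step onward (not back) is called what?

Passing tone.

Approach: by step. Departure: by step, continuing in the same direction.
Stepwise on both sides with no change of direction means the note fills in the space between two different chord tones — a passing tone. (Had it turned back to its starting note it would be a neighbor tone instead.)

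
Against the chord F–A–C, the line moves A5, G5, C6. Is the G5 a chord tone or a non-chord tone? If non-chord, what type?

The harmony at that moment is F major triad (F, A, C); G5 is not a chord tone.
It is approached by step down from A5 and left by leap up to C6.
Step in, leap out — an escape tone.

Non-chord tone — an escape tone.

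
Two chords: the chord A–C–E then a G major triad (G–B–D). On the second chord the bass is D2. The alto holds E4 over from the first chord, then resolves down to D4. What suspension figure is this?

9–8 suspension.

At the second chord the bass is D2. The suspended E4 lies a ninth above the bass; after resolving down by step to D4, the interval above the bass becomes an octave.
Suspension figures are named by those two intervals: 9–8.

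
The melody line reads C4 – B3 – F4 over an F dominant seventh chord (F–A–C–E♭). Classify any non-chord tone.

B3 is an escape tone.

The harmony at that moment is F dominant seventh chord (F, A, C, E♭); B3 is not a chord tone.
It is approached by step down from C4 and left by leap up to F4.
Step in, leap out — an escape tone.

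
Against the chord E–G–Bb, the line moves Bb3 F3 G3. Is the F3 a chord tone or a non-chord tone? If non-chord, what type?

Non-chord tone — an appoggiatura.

The harmony at that moment is E diminished triad (E, G, Bb); F3 is not a chord tone.
It is approached by leap down from Bb3 and left by step up to G3.
Leap in, step out — an appoggiatura.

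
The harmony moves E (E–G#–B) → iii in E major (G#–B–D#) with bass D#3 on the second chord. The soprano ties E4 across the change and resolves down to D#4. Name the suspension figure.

At the second chord the bass is D#3. The suspended E4 lies a ninth above the bass; after resolving down by step to D#4, the interval above the bass becomes an octave.
Suspension figures are named by those two intervals: 9–8.

9–8 suspension.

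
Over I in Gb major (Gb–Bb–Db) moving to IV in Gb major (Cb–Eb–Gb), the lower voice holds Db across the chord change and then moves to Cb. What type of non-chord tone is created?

The harmony at that moment is Cb major triad (Cb, Eb, Gb); Db is not a chord tone.
It is held over (the same pitch as the preceding Db) and left by step down to Cb.
Held over from the previous chord and resolving down by step — a suspension.

Db is a suspension.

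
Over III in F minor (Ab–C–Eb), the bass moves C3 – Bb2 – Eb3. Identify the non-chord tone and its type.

The harmony at that moment is Ab major triad (Ab, C, Eb); Bb2 is not a chord tone.
It is approached by step down from C3 and left by leap up to Eb3.
Step in, leap out — an escape tone.

Bb2 is an escape tone.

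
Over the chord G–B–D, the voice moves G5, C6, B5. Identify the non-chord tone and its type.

C6 is an appoggiatura.

The harmony at that moment is G major triad (G, B, D); C6 is not a chord tone.
It is approached by leap up from G5 and left by step down to B5.
Leap in, step out — an appoggiatura.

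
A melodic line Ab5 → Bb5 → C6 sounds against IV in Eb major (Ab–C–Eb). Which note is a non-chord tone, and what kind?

The harmony at that moment is Ab major triad (Ab, C, Eb); Bb5 is not a chord tone.
It is approached by step up from Ab5 and left by step up to C6.
Step in, step out in the same direction — a passing tone.

Bb5 is a passing tone.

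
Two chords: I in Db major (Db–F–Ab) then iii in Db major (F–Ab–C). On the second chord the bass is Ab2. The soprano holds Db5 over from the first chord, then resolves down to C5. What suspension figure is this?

4–3 suspension.

At the second chord the bass is Ab2. The suspended Db5 lies a fourth above the bass; after resolving down by step to C5, the interval above the bass becomes a third.
Suspension figures are named by those two intervals: 4–3.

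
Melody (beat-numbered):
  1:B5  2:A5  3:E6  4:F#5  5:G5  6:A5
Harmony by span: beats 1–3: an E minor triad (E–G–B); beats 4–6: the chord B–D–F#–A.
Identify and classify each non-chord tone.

A5 (beat 2) — escape tone; G5 (beat 5) — passing tone.

The harmony at that moment is E minor triad (E, G, B); A5 is not a chord tone.
It is approached by step down from B5 and left by leap up to E6.
Step in, leap out — an escape tone.
The harmony at that moment is B minor seventh chord (B, D, F#, A); G5 is not a chord tone.
It is approached by step up from F#5 and left by step up to A5.
Step in, step out in the same direction — a passing tone.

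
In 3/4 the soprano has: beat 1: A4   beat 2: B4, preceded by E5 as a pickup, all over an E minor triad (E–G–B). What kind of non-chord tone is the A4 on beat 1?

Appoggiatura.

The harmony at that moment is E minor triad (E, G, B); A4 is not a chord tone.
It is approached by leap down from E5 and left by step up to B4.
Leap in, step out, metrically accented — an appoggiatura.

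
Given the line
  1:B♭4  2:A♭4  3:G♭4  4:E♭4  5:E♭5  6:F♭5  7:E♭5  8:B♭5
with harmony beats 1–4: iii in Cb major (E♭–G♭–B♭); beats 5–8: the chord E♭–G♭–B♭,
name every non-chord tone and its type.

A♭4 (beat 2) — passing tone; F♭5 (beat 6) — neighbor tone.

The harmony at that moment is E♭ minor triad (E♭, G♭, B♭); A♭4 is not a chord tone.
It is approached by step down from B♭4 and left by step down to G♭4.
Step in, step out in the same direction — a passing tone.
The harmony at that moment is E♭ minor triad (E♭, G♭, B♭); F♭5 is not a chord tone.
It is approached by step up from E♭5 and left by step down to E♭5.
Step away and step back to the same note — a neighbor tone (upper neighbor).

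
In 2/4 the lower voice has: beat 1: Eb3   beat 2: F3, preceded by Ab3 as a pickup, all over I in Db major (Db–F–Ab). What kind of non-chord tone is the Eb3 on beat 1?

Appoggiatura.

The harmony at that moment is Db major triad (Db, F, Ab); Eb3 is not a chord tone.
It is approached by leap down from Ab3 and left by step up to F3.
Leap in, step out, metrically accented — an appoggiatura.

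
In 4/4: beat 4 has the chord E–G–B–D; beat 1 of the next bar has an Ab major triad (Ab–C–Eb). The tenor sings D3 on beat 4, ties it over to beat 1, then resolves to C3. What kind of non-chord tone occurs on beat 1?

Suspension.

The harmony at that moment is Ab major triad (Ab, C, Eb); D3 is not a chord tone.
It is held over (the same pitch as the preceding D3) and left by step down to C3.
Held over from the previous chord and resolving down by step — a suspension.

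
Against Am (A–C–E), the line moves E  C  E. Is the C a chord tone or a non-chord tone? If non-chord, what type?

Chord tone (the third of A minor triad).

A minor triad contains A, C, E; C is the third, so it is a chord tone.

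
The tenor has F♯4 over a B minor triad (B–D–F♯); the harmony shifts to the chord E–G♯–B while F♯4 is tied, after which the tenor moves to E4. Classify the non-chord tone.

The harmony at that moment is E major triad (E, G♯, B); F♯4 is not a chord tone.
It is held over (the same pitch as the preceding F♯4) and left by step down to E4.
Held over from the previous chord and resolving down by step — a suspension.

F♯4 is a suspension.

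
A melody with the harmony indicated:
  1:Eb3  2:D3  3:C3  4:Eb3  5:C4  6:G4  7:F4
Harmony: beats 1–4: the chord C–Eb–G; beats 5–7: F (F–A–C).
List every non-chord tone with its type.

D3 (beat 2) — passing tone; G4 (beat 6) — appoggiatura.

The harmony at that moment is C minor triad (C, Eb, G); D3 is not a chord tone.
It is approached by step down from Eb3 and left by step down to C3.
Step in, step out in the same direction — a passing tone.
The harmony at that moment is F major triad (F, A, C); G4 is not a chord tone.
It is approached by leap up from C4 and left by step down to F4.
Leap in, step out — an appoggiatura.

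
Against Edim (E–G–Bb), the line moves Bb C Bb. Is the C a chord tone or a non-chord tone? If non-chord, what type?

The harmony at that moment is E diminished triad (E, G, Bb); C is not a chord tone.
It is approached by step up from Bb and left by step down to Bb.
Step away and step back to the same note — a neighbor tone (upper neighbor).

Non-chord tone — a neighbor tone.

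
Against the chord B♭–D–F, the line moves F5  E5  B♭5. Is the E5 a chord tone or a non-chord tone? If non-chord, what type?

Non-chord tone — an escape tone.

The harmony at that moment is B♭ major triad (B♭, D, F); E5 is not a chord tone.
It is approached by step down from F5 and left by leap up to B♭5.
Step in, leap out — an escape tone.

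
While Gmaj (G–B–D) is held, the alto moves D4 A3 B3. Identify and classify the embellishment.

The harmony at that moment is G major triad (G, B, D); A3 is not a chord tone.
It is approached by leap down from D4 and left by step up to B3.
Leap in, step out — an appoggiatura.

A3 is an appoggiatura.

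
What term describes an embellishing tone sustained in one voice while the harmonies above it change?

Approach: none. Departure: none — a single pitch is sustained while the chords change around it, passing through harmonies that do not contain it.
No melodic motion at all; the dissonance is created entirely by the moving harmonies against the stationary note — a pedal tone (pedal point).

Pedal tone.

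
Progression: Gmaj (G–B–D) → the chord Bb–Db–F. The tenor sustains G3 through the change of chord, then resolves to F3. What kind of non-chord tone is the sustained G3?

The harmony at that moment is Bb minor triad (Bb, Db, F); G3 is not a chord tone.
It is held over (the same pitch as the preceding G3) and left by step down to F3.
Held over from the previous chord and resolving down by step — a suspension.

G3 is a suspension.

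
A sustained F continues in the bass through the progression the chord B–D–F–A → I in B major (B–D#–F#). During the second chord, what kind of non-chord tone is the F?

Pedal tone (pedal point).

The harmony at that moment is B major triad (B, D#, F#); F is not a chord tone.
It is held over (the same pitch as the preceding F) and then sustained as the same pitch into the next harmony.
Sustained through a change of harmony — a pedal tone.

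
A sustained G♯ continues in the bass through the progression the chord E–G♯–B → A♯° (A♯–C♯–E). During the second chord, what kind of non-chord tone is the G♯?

Pedal tone (pedal point).

The harmony at that moment is A♯ diminished triad (A♯, C♯, E); G♯ is not a chord tone.
It is held over (the same pitch as the preceding G♯) and then sustained as the same pitch into the next harmony.
Sustained through a change of harmony — a pedal tone.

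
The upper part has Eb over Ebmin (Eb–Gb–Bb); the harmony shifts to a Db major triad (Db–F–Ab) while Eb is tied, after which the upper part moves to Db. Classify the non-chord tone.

The harmony at that moment is Db major triad (Db, F, Ab); Eb is not a chord tone.
It is held over (the same pitch as the preceding Eb) and left by step down to Db.
Held over from the previous chord and resolving down by step — a suspension.

Eb is a suspension.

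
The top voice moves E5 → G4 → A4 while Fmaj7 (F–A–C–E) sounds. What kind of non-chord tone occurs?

G4 is an appoggiatura.

The harmony at that moment is F major seventh chord (F, A, C, E); G4 is not a chord tone.
It is approached by leap down from E5 and left by step up to A4.
Leap in, step out — an appoggiatura.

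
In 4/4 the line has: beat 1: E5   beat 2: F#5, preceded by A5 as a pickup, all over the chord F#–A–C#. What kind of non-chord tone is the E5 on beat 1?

The harmony at that moment is F# minor triad (F#, A, C#); E5 is not a chord tone.
It is approached by leap down from A5 and left by step up to F#5.
Leap in, step out, metrically accented — an appoggiatura.

Appoggiatura.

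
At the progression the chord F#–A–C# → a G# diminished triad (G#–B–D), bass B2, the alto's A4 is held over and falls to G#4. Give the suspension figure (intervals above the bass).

7–6 suspension.

At the second chord the bass is B2. The suspended A4 lies a seventh above the bass; after resolving down by step to G#4, the interval above the bass becomes a sixth.
Suspension figures are named by those two intervals: 7–6.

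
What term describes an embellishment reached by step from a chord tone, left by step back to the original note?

Approach: by step. Departure: by step in the opposite direction, back to the starting pitch.
Stepwise on both sides but reversing to return to the same chord tone — a neighbor tone. (Had it continued onward in the same direction it would be a passing tone instead.)

Neighbor tone.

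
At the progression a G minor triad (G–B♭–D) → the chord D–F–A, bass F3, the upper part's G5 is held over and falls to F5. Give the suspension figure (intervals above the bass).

9–8 suspension.

At the second chord the bass is F3. The suspended G5 lies a ninth above the bass; after resolving down by step to F5, the interval above the bass becomes an octave.
Suspension figures are named by those two intervals: 9–8.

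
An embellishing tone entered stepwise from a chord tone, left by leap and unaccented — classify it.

Approach: by step. Departure: by leap. Metric position: weak.
Step in, leap out, from a weak position — an escape tone (échappée). (It is the mirror image of the appoggiatura, which leaps in and steps out on a strong beat.)

Escape tone.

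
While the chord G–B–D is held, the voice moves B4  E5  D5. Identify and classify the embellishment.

E5 is an appoggiatura.

The harmony at that moment is G major triad (G, B, D); E5 is not a chord tone.
It is approached by leap up from B4 and left by step down to D5.
Leap in, step out — an appoggiatura.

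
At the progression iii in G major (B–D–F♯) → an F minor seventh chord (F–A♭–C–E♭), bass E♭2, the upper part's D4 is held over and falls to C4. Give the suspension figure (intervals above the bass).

7–6 suspension.

At the second chord the bass is E♭2. The suspended D4 lies a seventh above the bass; after resolving down by step to C4, the interval above the bass becomes a sixth.
Suspension figures are named by those two intervals: 7–6.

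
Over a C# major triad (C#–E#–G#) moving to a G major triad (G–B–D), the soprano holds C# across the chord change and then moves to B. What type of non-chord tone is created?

The harmony at that moment is G major triad (G, B, D); C# is not a chord tone.
It is held over (the same pitch as the preceding C#) and left by step down to B.
Held over from the previous chord and resolving down by step — a suspension.

C# is a suspension.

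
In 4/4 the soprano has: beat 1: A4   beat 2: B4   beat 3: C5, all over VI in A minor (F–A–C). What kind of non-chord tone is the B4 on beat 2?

Passing tone.

The harmony at that moment is F major triad (F, A, C); B4 is not a chord tone.
It is approached by step up from A4 and left by step up to C5.
Step in, step out in the same direction — a passing tone.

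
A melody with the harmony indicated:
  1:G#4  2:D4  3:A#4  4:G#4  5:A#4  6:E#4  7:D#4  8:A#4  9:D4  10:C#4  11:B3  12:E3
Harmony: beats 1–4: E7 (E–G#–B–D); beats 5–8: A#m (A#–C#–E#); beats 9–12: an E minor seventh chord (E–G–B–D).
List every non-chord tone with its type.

A#4 (beat 3) — appoggiatura; D#4 (beat 7) — escape tone; C#4 (beat 10) — passing tone.

The harmony at that moment is E dominant seventh chord (E, G#, B, D); A#4 is not a chord tone.
It is approached by leap up from D4 and left by step down to G#4.
Leap in, step out — an appoggiatura.
The harmony at that moment is A# minor triad (A#, C#, E#); D#4 is not a chord tone.
It is approached by step down from E#4 and left by leap up to A#4.
Step in, leap out — an escape tone.
The harmony at that moment is E minor seventh chord (E, G, B, D); C#4 is not a chord tone.
It is approached by step down from D4 and left by step down to B3.
Step in, step out in the same direction — a passing tone.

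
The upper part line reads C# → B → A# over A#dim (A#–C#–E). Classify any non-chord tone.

B is a passing tone.

The harmony at that moment is A# diminished triad (A#, C#, E); B is not a chord tone.
It is approached by step down from C# and left by step down to A#.
Step in, step out in the same direction — a passing tone.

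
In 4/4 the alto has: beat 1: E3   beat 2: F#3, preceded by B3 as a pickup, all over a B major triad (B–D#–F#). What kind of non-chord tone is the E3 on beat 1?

Appoggiatura.

The harmony at that moment is B major triad (B, D#, F#); E3 is not a chord tone.
It is approached by leap down from B3 and left by step up to F#3.
Leap in, step out, metrically accented — an appoggiatura.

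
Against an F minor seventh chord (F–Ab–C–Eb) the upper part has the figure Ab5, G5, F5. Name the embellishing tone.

The harmony at that moment is F minor seventh chord (F, Ab, C, Eb); G5 is not a chord tone.
It is approached by step down from Ab5 and left by step down to F5.
Step in, step out in the same direction — a passing tone.

G5 is a passing tone.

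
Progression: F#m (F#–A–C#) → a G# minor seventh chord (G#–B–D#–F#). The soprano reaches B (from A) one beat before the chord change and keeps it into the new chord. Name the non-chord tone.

The harmony at that moment is F# minor triad (F#, A, C#); B is not a chord tone.
It is approached by step up from A and then sustained as the same pitch into the next harmony.
Arriving early and becoming a chord tone when the harmony changes — an anticipation.

B is an anticipation.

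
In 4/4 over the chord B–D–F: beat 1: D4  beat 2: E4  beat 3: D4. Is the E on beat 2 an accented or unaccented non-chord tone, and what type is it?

The harmony at that moment is B diminished triad (B, D, F); E4 is not a chord tone.
It is approached by step up from D4 and left by step down to D4.
Step away and step back to the same note — a neighbor tone (upper neighbor).
It falls on a weak beat, so it is unaccented.

Unaccented neighbor tone.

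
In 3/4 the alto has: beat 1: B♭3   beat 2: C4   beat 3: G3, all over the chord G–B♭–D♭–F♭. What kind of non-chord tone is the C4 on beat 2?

The harmony at that moment is G diminished seventh chord (G, B♭, D♭, F♭); C4 is not a chord tone.
It is approached by step up from B♭3 and left by leap down to G3.
Step in, leap out, on a weak beat — an escape tone.

Escape tone.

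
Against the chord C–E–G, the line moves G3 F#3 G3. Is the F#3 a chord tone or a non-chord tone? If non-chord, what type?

The harmony at that moment is C major triad (C, E, G); F#3 is not a chord tone.
It is approached by step down from G3 and left by step up to G3.
Step away and step back to the same note — a neighbor tone (lower neighbor).

Non-chord tone — a neighbor tone.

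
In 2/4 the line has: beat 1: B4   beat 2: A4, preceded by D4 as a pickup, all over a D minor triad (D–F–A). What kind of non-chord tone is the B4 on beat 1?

Appoggiatura.

The harmony at that moment is D minor triad (D, F, A); B4 is not a chord tone.
It is approached by leap up from D4 and left by step down to A4.
Leap in, step out, metrically accented — an appoggiatura.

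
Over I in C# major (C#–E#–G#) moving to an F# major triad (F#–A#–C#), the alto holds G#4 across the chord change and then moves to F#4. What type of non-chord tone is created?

The harmony at that moment is F# major triad (F#, A#, C#); G#4 is not a chord tone.
It is held over (the same pitch as the preceding G#4) and left by step down to F#4.
Held over from the previous chord and resolving down by step — a suspension.

G#4 is a suspension.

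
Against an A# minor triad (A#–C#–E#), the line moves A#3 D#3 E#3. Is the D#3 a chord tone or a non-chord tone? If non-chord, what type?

The harmony at that moment is A# minor triad (A#, C#, E#); D#3 is not a chord tone.
It is approached by leap down from A#3 and left by step up to E#3.
Leap in, step out — an appoggiatura.

Non-chord tone — an appoggiatura.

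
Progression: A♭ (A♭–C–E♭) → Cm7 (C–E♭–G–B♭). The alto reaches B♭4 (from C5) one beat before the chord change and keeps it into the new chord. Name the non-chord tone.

The harmony at that moment is A♭ major triad (A♭, C, E♭); B♭4 is not a chord tone.
It is approached by step down from C5 and then sustained as the same pitch into the next harmony.
Arriving early and becoming a chord tone when the harmony changes — an anticipation.

B♭4 is an anticipation.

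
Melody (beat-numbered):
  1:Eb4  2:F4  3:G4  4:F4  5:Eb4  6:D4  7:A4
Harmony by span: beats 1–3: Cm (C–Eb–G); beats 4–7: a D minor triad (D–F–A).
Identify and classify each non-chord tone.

F4 (beat 2) — passing tone; Eb4 (beat 5) — passing tone.

The harmony at that moment is C minor triad (C, Eb, G); F4 is not a chord tone.
It is approached by step up from Eb4 and left by step up to G4.
Step in, step out in the same direction — a passing tone.
The harmony at that moment is D minor triad (D, F, A); Eb4 is not a chord tone.
It is approached by step down from F4 and left by step down to D4.
Step in, step out in the same direction — a passing tone.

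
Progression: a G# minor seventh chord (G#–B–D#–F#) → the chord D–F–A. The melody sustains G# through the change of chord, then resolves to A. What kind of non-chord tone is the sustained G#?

G# is a retardation.

The harmony at that moment is D minor triad (D, F, A); G# is not a chord tone.
It is held over (the same pitch as the preceding G#) and left by step up to A.
Held over from the previous chord and resolving up by step — a retardation.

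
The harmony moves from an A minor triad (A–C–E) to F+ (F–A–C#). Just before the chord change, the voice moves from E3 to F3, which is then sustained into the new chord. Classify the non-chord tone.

The harmony at that moment is A minor triad (A, C, E); F3 is not a chord tone.
It is approached by step up from E3 and then sustained as the same pitch into the next harmony.
Arriving early and becoming a chord tone when the harmony changes — an anticipation.

F3 is an anticipation.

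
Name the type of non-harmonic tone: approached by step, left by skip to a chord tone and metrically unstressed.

Escape tone.

Approach: by step. Departure: by leap. Metric position: weak.
Step in, leap out, from a weak position — an escape tone (échappée). (It is the mirror image of the appoggiatura, which leaps in and steps out on a strong beat.)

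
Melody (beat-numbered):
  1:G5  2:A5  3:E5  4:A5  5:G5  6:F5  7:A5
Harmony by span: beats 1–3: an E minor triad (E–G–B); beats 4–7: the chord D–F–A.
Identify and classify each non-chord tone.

The harmony at that moment is E minor triad (E, G, B); A5 is not a chord tone.
It is approached by step up from G5 and left by leap down to E5.
Step in, leap out — an escape tone.
The harmony at that moment is D minor triad (D, F, A); G5 is not a chord tone.
It is approached by step down from A5 and left by step down to F5.
Step in, step out in the same direction — a passing tone.

A5 (beat 2) — escape tone; G5 (beat 5) — passing tone.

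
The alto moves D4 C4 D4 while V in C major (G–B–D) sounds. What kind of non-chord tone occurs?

C4 is a neighbor tone.

The harmony at that moment is G major triad (G, B, D); C4 is not a chord tone.
It is approached by step down from D4 and left by step up to D4.
Step away and step back to the same note — a neighbor tone (lower neighbor).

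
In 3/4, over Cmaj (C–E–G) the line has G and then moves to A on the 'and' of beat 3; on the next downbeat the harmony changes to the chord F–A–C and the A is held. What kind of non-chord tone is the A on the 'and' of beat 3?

The harmony at that moment is C major triad (C, E, G); A is not a chord tone.
It is approached by step up from G and then sustained as the same pitch into the next harmony.
Arriving early and becoming a chord tone when the harmony changes — an anticipation.

Anticipation.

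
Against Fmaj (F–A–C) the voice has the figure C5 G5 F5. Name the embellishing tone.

G5 is an appoggiatura.

The harmony at that moment is F major triad (F, A, C); G5 is not a chord tone.
It is approached by leap up from C5 and left by step down to F5.
Leap in, step out — an appoggiatura.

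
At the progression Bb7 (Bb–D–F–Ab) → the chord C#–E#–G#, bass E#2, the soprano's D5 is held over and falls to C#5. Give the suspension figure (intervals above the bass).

At the second chord the bass is E#2. The suspended D5 lies a seventh above the bass; after resolving down by step to C#5, the interval above the bass becomes a sixth.
Suspension figures are named by those two intervals: 7–6.

7–6 suspension.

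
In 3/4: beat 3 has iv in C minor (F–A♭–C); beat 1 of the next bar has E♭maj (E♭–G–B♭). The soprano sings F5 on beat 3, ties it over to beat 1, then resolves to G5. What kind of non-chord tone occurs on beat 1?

Retardation.

The harmony at that moment is E♭ major triad (E♭, G, B♭); F5 is not a chord tone.
It is held over (the same pitch as the preceding F5) and left by step up to G5.
Held over from the previous chord and resolving up by step — a retardation.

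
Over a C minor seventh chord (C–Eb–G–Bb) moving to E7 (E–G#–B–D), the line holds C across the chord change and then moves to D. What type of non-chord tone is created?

C is a retardation.

The harmony at that moment is E dominant seventh chord (E, G#, B, D); C is not a chord tone.
It is held over (the same pitch as the preceding C) and left by step up to D.
Held over from the previous chord and resolving up by step — a retardation.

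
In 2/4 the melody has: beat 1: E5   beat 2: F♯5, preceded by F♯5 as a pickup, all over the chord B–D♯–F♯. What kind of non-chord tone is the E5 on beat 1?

Lower neighbor tone.

The harmony at that moment is B major triad (B, D♯, F♯); E5 is not a chord tone.
It is approached by step down from F♯5 and left by step up to F♯5.
Step away and step back to the same note — a neighbor tone (lower neighbor).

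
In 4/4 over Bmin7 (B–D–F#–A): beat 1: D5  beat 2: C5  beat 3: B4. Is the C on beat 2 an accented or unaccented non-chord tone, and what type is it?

The harmony at that moment is B minor seventh chord (B, D, F#, A); C5 is not a chord tone.
It is approached by step down from D5 and left by step down to B4.
Step in, step out in the same direction — a passing tone.
It falls on a weak beat, so it is unaccented.

Unaccented passing tone.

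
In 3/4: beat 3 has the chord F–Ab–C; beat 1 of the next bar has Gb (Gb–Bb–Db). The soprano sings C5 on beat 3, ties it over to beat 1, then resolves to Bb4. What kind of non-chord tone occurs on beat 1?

Suspension.

The harmony at that moment is Gb major triad (Gb, Bb, Db); C5 is not a chord tone.
It is held over (the same pitch as the preceding C5) and left by step down to Bb4.
Held over from the previous chord and resolving down by step — a suspension.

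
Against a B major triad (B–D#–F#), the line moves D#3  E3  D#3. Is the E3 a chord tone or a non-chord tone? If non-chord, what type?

The harmony at that moment is B major triad (B, D#, F#); E3 is not a chord tone.
It is approached by step up from D#3 and left by step down to D#3.
Step away and step back to the same note — a neighbor tone (upper neighbor).

Non-chord tone — a neighbor tone.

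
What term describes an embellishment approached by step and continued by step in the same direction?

Approach: by step. Departure: by step, continuing in the same direction.
Stepwise on both sides with no change of direction means the note fills in the space between two different chord tones — a passing tone. (Had it turned back to its starting note it would be a neighbor tone instead.)

Passing tone.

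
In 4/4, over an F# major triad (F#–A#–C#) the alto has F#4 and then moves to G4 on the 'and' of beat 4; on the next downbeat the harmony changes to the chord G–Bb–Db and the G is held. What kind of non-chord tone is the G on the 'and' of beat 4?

The harmony at that moment is F# major triad (F#, A#, C#); G4 is not a chord tone.
It is approached by step up from F#4 and then sustained as the same pitch into the next harmony.
Arriving early and becoming a chord tone when the harmony changes — an anticipation.

Anticipation.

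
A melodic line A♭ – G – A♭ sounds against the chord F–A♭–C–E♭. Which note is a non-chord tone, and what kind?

G is a neighbor tone.

The harmony at that moment is F minor seventh chord (F, A♭, C, E♭); G is not a chord tone.
It is approached by step down from A♭ and left by step up to A♭.
Step away and step back to the same note — a neighbor tone (lower neighbor).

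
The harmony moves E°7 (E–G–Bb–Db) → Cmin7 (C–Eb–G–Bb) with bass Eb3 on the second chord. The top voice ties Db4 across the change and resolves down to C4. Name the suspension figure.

At the second chord the bass is Eb3. The suspended Db4 lies a seventh above the bass; after resolving down by step to C4, the interval above the bass becomes a sixth.
Suspension figures are named by those two intervals: 7–6.

7–6 suspension.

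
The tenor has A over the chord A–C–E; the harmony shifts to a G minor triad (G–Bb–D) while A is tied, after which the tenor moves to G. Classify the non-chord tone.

The harmony at that moment is G minor triad (G, Bb, D); A is not a chord tone.
It is held over (the same pitch as the preceding A) and left by step down to G.
Held over from the previous chord and resolving down by step — a suspension.

A is a suspension.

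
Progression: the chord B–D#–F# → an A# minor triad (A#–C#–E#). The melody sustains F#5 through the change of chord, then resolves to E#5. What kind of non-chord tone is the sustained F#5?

F#5 is a suspension.

The harmony at that moment is A# minor triad (A#, C#, E#); F#5 is not a chord tone.
It is held over (the same pitch as the preceding F#5) and left by step down to E#5.
Held over from the previous chord and resolving down by step — a suspension.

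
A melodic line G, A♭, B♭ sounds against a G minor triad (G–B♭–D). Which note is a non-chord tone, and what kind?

A♭ is a passing tone.

The harmony at that moment is G minor triad (G, B♭, D); A♭ is not a chord tone.
It is approached by step up from G and left by step up to B♭.
Step in, step out in the same direction — a passing tone.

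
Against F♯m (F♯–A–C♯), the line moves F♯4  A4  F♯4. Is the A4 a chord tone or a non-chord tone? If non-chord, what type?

F# minor triad contains F♯, A, C♯; A is the third, so it is a chord tone.

Chord tone (the third of F# minor triad).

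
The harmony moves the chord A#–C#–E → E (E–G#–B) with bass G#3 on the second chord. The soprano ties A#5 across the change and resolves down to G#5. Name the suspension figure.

At the second chord the bass is G#3. The suspended A#5 lies a ninth above the bass; after resolving down by step to G#5, the interval above the bass becomes an octave.
Suspension figures are named by those two intervals: 9–8.

9–8 suspension.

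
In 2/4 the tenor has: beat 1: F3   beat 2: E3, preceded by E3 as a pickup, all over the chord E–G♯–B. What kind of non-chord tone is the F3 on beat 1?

The harmony at that moment is E major triad (E, G♯, B); F3 is not a chord tone.
It is approached by step up from E3 and left by step down to E3.
Step away and step back to the same note — a neighbor tone (upper neighbor).

Upper neighbor tone.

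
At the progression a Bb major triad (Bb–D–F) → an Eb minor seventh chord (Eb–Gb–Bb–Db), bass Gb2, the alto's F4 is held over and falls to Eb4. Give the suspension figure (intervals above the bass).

7–6 suspension.

At the second chord the bass is Gb2. The suspended F4 lies a seventh above the bass; after resolving down by step to Eb4, the interval above the bass becomes a sixth.
Suspension figures are named by those two intervals: 7–6.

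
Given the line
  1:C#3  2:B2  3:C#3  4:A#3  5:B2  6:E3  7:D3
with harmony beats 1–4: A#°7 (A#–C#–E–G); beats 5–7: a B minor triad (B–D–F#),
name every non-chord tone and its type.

The harmony at that moment is A# diminished seventh chord (A#, C#, E, G); B2 is not a chord tone.
It is approached by step down from C#3 and left by step up to C#3.
Step away and step back to the same note — a neighbor tone (lower neighbor).
The harmony at that moment is B minor triad (B, D, F#); E3 is not a chord tone.
It is approached by leap up from B2 and left by step down to D3.
Leap in, step out — an appoggiatura.

B2 (beat 2) — neighbor tone; E3 (beat 6) — appoggiatura.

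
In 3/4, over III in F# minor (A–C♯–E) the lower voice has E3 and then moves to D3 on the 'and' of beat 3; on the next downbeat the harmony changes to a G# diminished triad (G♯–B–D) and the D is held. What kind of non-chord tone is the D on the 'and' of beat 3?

The harmony at that moment is A major triad (A, C♯, E); D3 is not a chord tone.
It is approached by step down from E3 and then sustained as the same pitch into the next harmony.
Arriving early and becoming a chord tone when the harmony changes — an anticipation.

Anticipation.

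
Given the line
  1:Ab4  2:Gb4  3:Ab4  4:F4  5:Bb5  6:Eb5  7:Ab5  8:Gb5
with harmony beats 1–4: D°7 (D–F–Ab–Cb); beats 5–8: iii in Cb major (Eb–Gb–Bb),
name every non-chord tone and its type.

The harmony at that moment is D diminished seventh chord (D, F, Ab, Cb); Gb4 is not a chord tone.
It is approached by step down from Ab4 and left by step up to Ab4.
Step away and step back to the same note — a neighbor tone (lower neighbor).
The harmony at that moment is Eb minor triad (Eb, Gb, Bb); Ab5 is not a chord tone.
It is approached by leap up from Eb5 and left by step down to Gb5.
Leap in, step out — an appoggiatura.

Gb4 (beat 2) — neighbor tone; Ab5 (beat 7) — appoggiatura.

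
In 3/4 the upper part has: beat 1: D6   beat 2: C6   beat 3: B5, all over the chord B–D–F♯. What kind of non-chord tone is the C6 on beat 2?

Passing tone.

The harmony at that moment is B minor triad (B, D, F♯); C6 is not a chord tone.
It is approached by step down from D6 and left by step down to B5.
Step in, step out in the same direction — a passing tone.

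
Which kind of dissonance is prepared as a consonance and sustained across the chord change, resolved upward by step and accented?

Retardation.

Approach: by preparation — the pitch is first a chord tone, then held (tied or repeated) while the harmony changes under it. Departure: up by step. Metric position: strong.
A prepared dissonance that resolves upward by step — a retardation. (The same figure resolving downward would be a suspension.)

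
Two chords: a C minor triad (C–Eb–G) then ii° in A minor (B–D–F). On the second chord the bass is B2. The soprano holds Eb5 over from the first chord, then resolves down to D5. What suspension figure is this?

4–3 suspension.

At the second chord the bass is B2. The suspended Eb5 lies a fourth above the bass; after resolving down by step to D5, the interval above the bass becomes a third.
Suspension figures are named by those two intervals: 4–3.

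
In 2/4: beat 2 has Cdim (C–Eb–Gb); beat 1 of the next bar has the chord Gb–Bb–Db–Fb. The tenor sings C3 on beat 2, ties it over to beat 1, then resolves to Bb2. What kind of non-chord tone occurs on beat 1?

Suspension.

The harmony at that moment is Gb dominant seventh chord (Gb, Bb, Db, Fb); C3 is not a chord tone.
It is held over (the same pitch as the preceding C3) and left by step down to Bb2.
Held over from the previous chord and resolving down by step — a suspension.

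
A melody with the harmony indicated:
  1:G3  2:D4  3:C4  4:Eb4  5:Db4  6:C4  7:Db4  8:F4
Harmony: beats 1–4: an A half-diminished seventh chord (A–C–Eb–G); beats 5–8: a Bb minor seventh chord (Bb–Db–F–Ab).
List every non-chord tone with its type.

D4 (beat 2) — appoggiatura; C4 (beat 6) — neighbor tone.

The harmony at that moment is A half-diminished seventh chord (A, C, Eb, G); D4 is not a chord tone.
It is approached by leap up from G3 and left by step down to C4.
Leap in, step out — an appoggiatura.
The harmony at that moment is Bb minor seventh chord (Bb, Db, F, Ab); C4 is not a chord tone.
It is approached by step down from Db4 and left by step up to Db4.
Step away and step back to the same note — a neighbor tone (lower neighbor).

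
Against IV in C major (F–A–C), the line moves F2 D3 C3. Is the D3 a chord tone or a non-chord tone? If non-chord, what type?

Non-chord tone — an appoggiatura.

The harmony at that moment is F major triad (F, A, C); D3 is not a chord tone.
It is approached by leap up from F2 and left by step down to C3.
Leap in, step out — an appoggiatura.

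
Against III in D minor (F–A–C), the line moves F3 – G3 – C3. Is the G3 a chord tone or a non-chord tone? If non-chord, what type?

Non-chord tone — an escape tone.

The harmony at that moment is F major triad (F, A, C); G3 is not a chord tone.
It is approached by step up from F3 and left by leap down to C3.
Step in, leap out — an escape tone.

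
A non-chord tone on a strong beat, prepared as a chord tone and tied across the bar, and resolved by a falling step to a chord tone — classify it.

Approach: by preparation — the pitch is first a chord tone, then held (tied or repeated) while the harmony changes under it. Departure: down by step. Metric position: strong.
A prepared dissonance that resolves downward by step — a suspension. (The same figure resolving upward would be a retardation.)

Suspension.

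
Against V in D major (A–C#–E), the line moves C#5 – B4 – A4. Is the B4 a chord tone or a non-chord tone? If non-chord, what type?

Non-chord tone — a passing tone.

The harmony at that moment is A major triad (A, C#, E); B4 is not a chord tone.
It is approached by step down from C#5 and left by step down to A4.
Step in, step out in the same direction — a passing tone.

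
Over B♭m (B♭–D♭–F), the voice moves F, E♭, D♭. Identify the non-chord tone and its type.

The harmony at that moment is B♭ minor triad (B♭, D♭, F); E♭ is not a chord tone.
It is approached by step down from F and left by step down to D♭.
Step in, step out in the same direction — a passing tone.

E♭ is a passing tone.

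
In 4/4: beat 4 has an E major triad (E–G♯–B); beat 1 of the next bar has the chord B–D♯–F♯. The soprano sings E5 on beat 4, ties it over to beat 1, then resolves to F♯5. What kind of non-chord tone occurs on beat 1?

Retardation.

The harmony at that moment is B major triad (B, D♯, F♯); E5 is not a chord tone.
It is held over (the same pitch as the preceding E5) and left by step up to F♯5.
Held over from the previous chord and resolving up by step — a retardation.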